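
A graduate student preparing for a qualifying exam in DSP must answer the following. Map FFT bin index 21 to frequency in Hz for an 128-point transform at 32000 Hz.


Frequency of DFT bin k:
f_k = k * fs / N
    = 21 * 32000 / 128
    = 672000 / 128
    = 5250.0 Hz

5250.0 Hz


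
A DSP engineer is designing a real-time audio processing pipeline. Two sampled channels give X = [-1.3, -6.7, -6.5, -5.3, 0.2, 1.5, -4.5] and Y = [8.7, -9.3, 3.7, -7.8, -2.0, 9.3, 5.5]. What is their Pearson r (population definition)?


Pearson correlation coefficient (population):
r = cov(X,Y) / (std(X) * std(Y))
Mean X = -3.2286, Mean Y = 1.1571
Cov(X,Y) = 11.891633
Std(X) = 3.082075, Std(Y) = 7.051617
r = 0.5472

0.5472


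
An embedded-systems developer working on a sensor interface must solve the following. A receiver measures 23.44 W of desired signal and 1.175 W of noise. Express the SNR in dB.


SNR in decibels:
SNR = 10 * log10(Ps / Pn)
    = 10 * log10(23.44 / 1.175)
    = 10 * log10(19.9489)
    = 10 * 1.2999
    = 13.0 dB

13.0 dB


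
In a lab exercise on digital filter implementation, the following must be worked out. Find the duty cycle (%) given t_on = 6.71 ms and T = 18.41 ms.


Duty cycle as a percentage:
DC = (t_on / T) * 100
   = (6.71 / 18.41) * 100
   = 0.364476 * 100
   = 36.45 %

36.45 %


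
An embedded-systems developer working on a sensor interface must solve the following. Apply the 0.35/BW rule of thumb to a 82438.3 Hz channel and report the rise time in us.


Rise time from bandwidth relationship:
tr = 0.35 / BW
   = 0.35 / 82438.3
   = 4.245599436e-06 s
   = 4.2456 us

4.2456 us


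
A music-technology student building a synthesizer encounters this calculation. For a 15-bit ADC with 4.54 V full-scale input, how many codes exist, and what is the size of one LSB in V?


Step 1 — number of quantization levels:
L = 2^N = 2^15 = 32768

Step 2 — LSB step size:
delta = Vfs / L
      = 4.54 / 32768
      = 0.00013855 V

Levels = 32768; step size = 0.00013855 V


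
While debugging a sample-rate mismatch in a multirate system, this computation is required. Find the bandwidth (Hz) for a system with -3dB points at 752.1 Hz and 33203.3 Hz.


Bandwidth is the difference of -3dB frequencies:
BW = f_high - f_low
   = 33203.3 - 752.1
   = 32451.2 Hz

32451.2 Hz


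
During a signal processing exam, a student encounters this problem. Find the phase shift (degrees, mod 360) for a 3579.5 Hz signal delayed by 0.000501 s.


Phase shift from frequency and time delay:
phi = 360 * f * t_delay
    = 360 * 3579.5 * 0.000501
    = 645.6 degrees
    mod 360 = 285.6 degrees

285.6 degrees


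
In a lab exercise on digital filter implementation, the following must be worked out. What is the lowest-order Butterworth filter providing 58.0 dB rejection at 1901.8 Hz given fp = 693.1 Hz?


Butterworth filter order formula:
n = log10(10^(A/10) - 1) / (2 * log10(f_stop/f_pass))
10^(58.0/10) - 1 = 630956.3445
f_stop/f_pass = 1901.8 / 693.1 = 2.7439
n = 6.6154 -> ceil = 7

7


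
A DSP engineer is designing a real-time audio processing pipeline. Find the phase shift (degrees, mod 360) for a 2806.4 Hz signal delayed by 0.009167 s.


Phase shift from frequency and time delay:
phi = 360 * f * t_delay
    = 360 * 2806.4 * 0.009167
    = 9261.46 degrees
    mod 360 = 261.46 degrees

261.46 degrees


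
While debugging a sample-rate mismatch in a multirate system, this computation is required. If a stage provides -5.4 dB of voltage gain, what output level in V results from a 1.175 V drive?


Output voltage from dB gain:
V_out = V_in * 10^(gain_dB / 20)
      = 1.175 * 10^(-5.4 / 20)
      = 1.175 * 0.537032
      = 0.631 V

0.631 V


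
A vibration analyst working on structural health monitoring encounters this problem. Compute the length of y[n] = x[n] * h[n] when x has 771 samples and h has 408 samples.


Linear convolution output length:
L = N + M - 1
  = 771 + 408 - 1
  = 1178 samples

1178


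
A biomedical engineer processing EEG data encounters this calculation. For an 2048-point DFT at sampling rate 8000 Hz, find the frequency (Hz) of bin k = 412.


Frequency of DFT bin k:
f_k = k * fs / N
    = 412 * 8000 / 2048
    = 3296000 / 2048
    = 1609.375 Hz

1609.375 Hz


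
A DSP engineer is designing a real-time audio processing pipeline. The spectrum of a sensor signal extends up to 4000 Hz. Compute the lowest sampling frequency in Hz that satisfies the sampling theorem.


The Nyquist rate is twice the maximum frequency component.
fs_min = 2 * fmax
      = 2 * 4000
      = 8000 Hz

8000


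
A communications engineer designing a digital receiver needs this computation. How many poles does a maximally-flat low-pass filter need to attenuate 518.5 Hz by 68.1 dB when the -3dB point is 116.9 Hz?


Butterworth filter order formula:
n = log10(10^(A/10) - 1) / (2 * log10(f_stop/f_pass))
10^(68.1/10) - 1 = 6456541.2903
f_stop/f_pass = 518.5 / 116.9 = 4.4354
n = 5.2633 -> ceil = 6

6


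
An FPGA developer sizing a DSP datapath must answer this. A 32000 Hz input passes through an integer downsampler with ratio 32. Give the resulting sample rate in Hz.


Decimation reduces the sample rate:
fs_out = fs_in / M
       = 32000 / 32
       = 1000.0 Hz

1000.0 Hz


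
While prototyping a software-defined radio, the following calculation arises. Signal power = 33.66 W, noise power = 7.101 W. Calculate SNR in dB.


SNR in decibels:
SNR = 10 * log10(Ps / Pn)
    = 10 * log10(33.66 / 7.101)
    = 10 * log10(4.7402)
    = 10 * 0.6758
    = 6.76 dB

6.76 dB


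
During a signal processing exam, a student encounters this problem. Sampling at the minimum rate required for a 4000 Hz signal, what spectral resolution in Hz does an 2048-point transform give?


Step 1 — Nyquist sampling rate:
fs = 2 * fmax = 2 * 4000 = 8000 Hz

Step 2 — DFT bin spacing:
df = fs / N = 8000 / 2048 = 3.9062 Hz

3.9062 Hz


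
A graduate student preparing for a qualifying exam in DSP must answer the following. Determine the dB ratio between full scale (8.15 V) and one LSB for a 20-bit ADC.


Dynamic range from full-scale to LSB:
V_min = V_max / 2^bits = 8.15 / 2^20
DR = 20 * log10(V_max / V_min)
   = 20 * log10(2^20)
   = 20 * 20 * log10(2)
   = 120.41 dB

120.41 dB


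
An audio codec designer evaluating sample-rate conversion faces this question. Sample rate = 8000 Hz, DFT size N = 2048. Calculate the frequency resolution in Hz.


DFT frequency resolution:
df = fs / N
   = 8000 / 2048
   = 3.9062 Hz

3.9062 Hz


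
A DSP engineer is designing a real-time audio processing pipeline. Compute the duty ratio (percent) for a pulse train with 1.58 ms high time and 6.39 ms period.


Duty cycle as a percentage:
DC = (t_on / T) * 100
   = (1.58 / 6.39) * 100
   = 0.247261 * 100
   = 24.73 %

24.73 %


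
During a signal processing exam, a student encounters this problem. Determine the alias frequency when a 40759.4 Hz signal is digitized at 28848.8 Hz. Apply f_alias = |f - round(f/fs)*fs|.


Compute the nearest integer multiple of fs to the signal:
n = round(40759.4 / 28848.8) = 1
f_alias = |40759.4 - 1 * 28848.8|
        = |40759.4 - 28848.8|
        = 11910.6 Hz

11910.6


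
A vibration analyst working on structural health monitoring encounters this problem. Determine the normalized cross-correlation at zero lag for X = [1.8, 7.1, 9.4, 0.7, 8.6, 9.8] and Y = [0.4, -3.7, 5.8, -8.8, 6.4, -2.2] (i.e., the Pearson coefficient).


Pearson correlation coefficient (population):
r = cov(X,Y) / (std(X) * std(Y))
Mean X = 6.2333, Mean Y = -0.35
Cov(X,Y) = 11.563333
Std(X) = 3.637154, Std(Y) = 5.322828
r = 0.5973

0.5973


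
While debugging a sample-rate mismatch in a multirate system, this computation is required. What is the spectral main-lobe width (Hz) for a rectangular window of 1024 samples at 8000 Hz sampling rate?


Main lobe width for a rectangular window:
Width = 2 * fs / N
      = 2 * 8000 / 1024
      = 16000 / 1024
      = 15.625 Hz

15.625 Hz


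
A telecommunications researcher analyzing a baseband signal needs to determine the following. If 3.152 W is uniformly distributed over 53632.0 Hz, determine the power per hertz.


Power spectral density:
PSD = P / BW
    = 3.152 / 53632.0
    = 5.877e-05 W/Hz

5.877e-05 W/Hz


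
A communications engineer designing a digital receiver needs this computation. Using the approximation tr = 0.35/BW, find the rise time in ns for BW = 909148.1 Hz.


Rise time from bandwidth relationship:
tr = 0.35 / BW
   = 0.35 / 909148.1
   = 3.849757812e-07 s
   = 384.9758 ns

384.9758 ns


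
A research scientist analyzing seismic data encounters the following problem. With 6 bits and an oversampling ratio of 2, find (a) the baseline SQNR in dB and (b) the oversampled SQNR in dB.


Step 1 — baseline SQNR at Nyquist:
SQNR_base = 6.02*N + 1.76
          = 6.02*6 + 1.76
          = 37.88 dB

Step 2 — oversampling processing gain:
G = 10*log10(OSR) = 10*log10(2) = 3.01 dB

Step 3 — total:
SQNR_total = 37.88 + 3.01 = 40.89 dB

Base SQNR = 37.88 dB; oversampled SQNR = 40.89 dB


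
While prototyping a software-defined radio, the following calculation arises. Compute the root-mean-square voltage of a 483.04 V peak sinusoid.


RMS voltage for a sinusoidal waveform:
V_rms = V_peak / sqrt(2)
      = 483.04 / 1.414214
      = 341.561 V

341.561 V


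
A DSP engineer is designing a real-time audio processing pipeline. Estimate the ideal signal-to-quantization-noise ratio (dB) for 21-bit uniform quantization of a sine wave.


Theoretical SNR for a full-scale sinusoid:
SNR = 6.02 * N + 1.76
    = 6.02 * 21 + 1.76
    = 126.42 + 1.76
    = 128.18 dB

128.18 dB


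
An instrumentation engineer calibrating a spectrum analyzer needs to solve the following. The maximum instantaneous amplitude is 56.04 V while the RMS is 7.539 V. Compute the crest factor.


Crest factor is the ratio of peak to RMS:
CF = V_peak / V_rms
   = 56.04 / 7.539
   = 7.4333

7.4333


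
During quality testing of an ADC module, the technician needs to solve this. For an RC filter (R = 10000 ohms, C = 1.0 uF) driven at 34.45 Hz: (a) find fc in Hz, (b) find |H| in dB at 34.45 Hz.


Step 1 — cutoff frequency:
fc = 1 / (2*pi*R*C)
C = 1.0 uF = 1e-06 F
fc = 1 / (2*pi*10000*1e-06)
   = 15.9155 Hz

Step 2 — magnitude at f = 34.45 Hz:
|H(f)| = 1 / sqrt(1 + (f/fc)^2)
f/fc = 34.45 / 15.9155 = 2.164557
|H| = 1 / sqrt(1 + 4.685307) = 0.4193948
|H|_dB = 20*log10(0.4193948) = -7.55 dB

fc = 15.9155 Hz; |H(34.45 Hz)| = -7.55 dB


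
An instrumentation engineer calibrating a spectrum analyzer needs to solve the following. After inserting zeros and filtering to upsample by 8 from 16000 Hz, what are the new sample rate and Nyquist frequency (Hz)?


Step 1 — output sample rate after interpolation by L:
fs_out = L * fs_in = 8 * 16000 = 128000 Hz

Step 2 — Nyquist frequency of the output stream:
f_Nyq = fs_out / 2 = 128000 / 2 = 64000.0 Hz

fs_out = 128000 Hz; f_Nyquist = 64000.0 Hz


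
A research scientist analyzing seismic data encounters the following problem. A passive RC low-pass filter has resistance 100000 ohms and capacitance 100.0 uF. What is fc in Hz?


Cutoff frequency of a first-order RC filter:
fc = 1 / (2 * pi * R * C)
C = 100.0 uF = 0.0001 F
fc = 1 / (2 * pi * 100000 * 0.0001)
   = 1 / 62.831853071796
   = 0.015915 Hz

0.015915 Hz


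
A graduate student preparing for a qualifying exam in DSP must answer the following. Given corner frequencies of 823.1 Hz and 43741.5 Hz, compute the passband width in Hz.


Bandwidth is the difference of -3dB frequencies:
BW = f_high - f_low
   = 43741.5 - 823.1
   = 42918.4 Hz

42918.4 Hz


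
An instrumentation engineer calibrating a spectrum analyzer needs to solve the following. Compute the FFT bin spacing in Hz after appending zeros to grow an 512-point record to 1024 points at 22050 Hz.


Frequency resolution after zero-padding:
N_padded = 512 * 2 = 1024
df = fs / N_padded
   = 22050 / 1024
   = 21.5332 Hz

21.5332 Hz


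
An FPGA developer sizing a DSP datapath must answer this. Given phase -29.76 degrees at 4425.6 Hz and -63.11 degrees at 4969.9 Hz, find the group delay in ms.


Group delay from phase difference:
tau = -d(phi)/d(omega)
d(phi) = -33.35 deg = -0.582067 rad
d(omega) = 2*pi*(4969.9 - 4425.6) = 3419.9378 rad/s
tau = -(-0.582067) / 3419.9378
    = 0.1702 ms

0.1702 ms


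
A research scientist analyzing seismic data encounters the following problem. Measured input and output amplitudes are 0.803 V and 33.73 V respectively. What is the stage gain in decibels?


Voltage gain in dB:
G = 20 * log10(Vout / Vin)
  = 20 * log10(33.73 / 0.803)
  = 20 * log10(42.004981)
  = 20 * 1.623301
  = 32.47 dB

32.47 dB


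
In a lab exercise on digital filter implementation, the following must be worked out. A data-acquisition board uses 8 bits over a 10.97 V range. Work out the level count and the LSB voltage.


Step 1 — number of quantization levels:
L = 2^N = 2^8 = 256

Step 2 — LSB step size:
delta = Vfs / L
      = 10.97 / 256
      = 0.04285156 V

Levels = 256; step size = 0.04285156 V


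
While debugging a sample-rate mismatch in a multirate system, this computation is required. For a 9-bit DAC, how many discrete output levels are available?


Number of quantization levels = 2^N
= 2^9
= 512

512


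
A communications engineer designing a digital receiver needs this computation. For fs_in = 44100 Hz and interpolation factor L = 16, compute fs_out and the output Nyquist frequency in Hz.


Step 1 — output sample rate after interpolation by L:
fs_out = L * fs_in = 16 * 44100 = 705600 Hz

Step 2 — Nyquist frequency of the output stream:
f_Nyq = fs_out / 2 = 705600 / 2 = 352800.0 Hz

fs_out = 705600 Hz; f_Nyquist = 352800.0 Hz


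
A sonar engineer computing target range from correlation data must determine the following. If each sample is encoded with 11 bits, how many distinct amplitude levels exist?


Number of quantization levels = 2^N
= 2^11
= 2048

2048


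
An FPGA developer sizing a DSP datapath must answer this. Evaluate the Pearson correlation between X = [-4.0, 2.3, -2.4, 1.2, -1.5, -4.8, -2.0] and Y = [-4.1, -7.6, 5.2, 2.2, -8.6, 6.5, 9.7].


Pearson correlation coefficient (population):
r = cov(X,Y) / (std(X) * std(Y))
Mean X = -1.6, Mean Y = 0.4714
Cov(X,Y) = -6.191429
Std(X) = 2.38627, Std(Y) = 6.710272
r = -0.3867

-0.3867


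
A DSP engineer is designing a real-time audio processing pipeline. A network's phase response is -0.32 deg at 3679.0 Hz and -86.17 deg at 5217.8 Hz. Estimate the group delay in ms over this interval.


Group delay from phase difference:
tau = -d(phi)/d(omega)
d(phi) = -85.85 deg = -1.498365 rad
d(omega) = 2*pi*(5217.8 - 3679.0) = 9668.5656 rad/s
tau = -(-1.498365) / 9668.5656
    = 0.155 ms

0.155 ms


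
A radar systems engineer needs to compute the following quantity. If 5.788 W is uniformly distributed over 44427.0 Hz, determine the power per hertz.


Power spectral density:
PSD = P / BW
    = 5.788 / 44427.0
    = 0.00013028 W/Hz

0.00013028 W/Hz


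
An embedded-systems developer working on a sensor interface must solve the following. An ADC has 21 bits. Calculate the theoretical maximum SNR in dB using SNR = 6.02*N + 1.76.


Theoretical SNR for a full-scale sinusoid:
SNR = 6.02 * N + 1.76
    = 6.02 * 21 + 1.76
    = 126.42 + 1.76
    = 128.18 dB

128.18 dB


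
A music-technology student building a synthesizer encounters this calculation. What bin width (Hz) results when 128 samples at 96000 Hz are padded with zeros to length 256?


Frequency resolution after zero-padding:
N_padded = 128 * 2 = 256
df = fs / N_padded
   = 96000 / 256
   = 375.0 Hz

375.0 Hz


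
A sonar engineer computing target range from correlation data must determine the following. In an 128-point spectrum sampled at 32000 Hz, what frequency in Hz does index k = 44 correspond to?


Frequency of DFT bin k:
f_k = k * fs / N
    = 44 * 32000 / 128
    = 1408000 / 128
    = 11000.0 Hz

11000.0 Hz


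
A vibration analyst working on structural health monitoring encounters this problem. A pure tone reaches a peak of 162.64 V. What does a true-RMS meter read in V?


RMS voltage for a sinusoidal waveform:
V_rms = V_peak / sqrt(2)
      = 162.64 / 1.414214
      = 115.004 V

115.004 V


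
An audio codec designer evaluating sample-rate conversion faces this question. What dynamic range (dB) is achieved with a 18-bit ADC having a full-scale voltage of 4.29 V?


Dynamic range from full-scale to LSB:
V_min = V_max / 2^bits = 4.29 / 2^18
DR = 20 * log10(V_max / V_min)
   = 20 * log10(2^18)
   = 20 * 18 * log10(2)
   = 108.37 dB

108.37 dB


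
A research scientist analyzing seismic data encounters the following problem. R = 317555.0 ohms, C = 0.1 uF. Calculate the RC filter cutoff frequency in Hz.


Cutoff frequency of a first-order RC filter:
fc = 1 / (2 * pi * R * C)
C = 0.1 uF = 1e-07 F
fc = 1 / (2 * pi * 317555.0 * 1e-07)
   = 1 / 0.19952569102214
   = 5.011886 Hz

5.011886 Hz


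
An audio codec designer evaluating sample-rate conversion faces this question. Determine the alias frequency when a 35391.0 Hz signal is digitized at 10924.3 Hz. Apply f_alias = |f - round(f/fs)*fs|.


Compute the nearest integer multiple of fs to the signal:
n = round(35391.0 / 10924.3) = 3
f_alias = |35391.0 - 3 * 10924.3|
        = |35391.0 - 32772.9|
        = 2618.1 Hz

2618.1


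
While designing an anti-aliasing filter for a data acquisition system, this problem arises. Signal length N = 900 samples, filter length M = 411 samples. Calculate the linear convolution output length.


Linear convolution output length:
L = N + M - 1
  = 900 + 411 - 1
  = 1310 samples

1310


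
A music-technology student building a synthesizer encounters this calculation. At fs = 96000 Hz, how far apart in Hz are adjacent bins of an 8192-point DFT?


DFT frequency resolution:
df = fs / N
   = 96000 / 8192
   = 11.7188 Hz

11.7188 Hz


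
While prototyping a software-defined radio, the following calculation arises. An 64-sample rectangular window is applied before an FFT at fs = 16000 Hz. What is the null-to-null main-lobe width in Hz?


Main lobe width for a rectangular window:
Width = 2 * fs / N
      = 2 * 16000 / 64
      = 32000 / 64
      = 500.0 Hz

500.0 Hz


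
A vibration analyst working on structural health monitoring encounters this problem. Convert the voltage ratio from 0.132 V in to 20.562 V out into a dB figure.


Voltage gain in dB:
G = 20 * log10(Vout / Vin)
  = 20 * log10(20.562 / 0.132)
  = 20 * log10(155.772727)
  = 20 * 2.192491
  = 43.85 dB

43.85 dB


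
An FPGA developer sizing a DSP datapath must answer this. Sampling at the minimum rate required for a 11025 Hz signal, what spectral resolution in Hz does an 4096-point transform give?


Step 1 — Nyquist sampling rate:
fs = 2 * fmax = 2 * 11025 = 22050 Hz

Step 2 — DFT bin spacing:
df = fs / N = 22050 / 4096 = 5.3833 Hz

5.3833 Hz


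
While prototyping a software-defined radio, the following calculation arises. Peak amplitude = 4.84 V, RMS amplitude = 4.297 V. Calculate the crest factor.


Crest factor is the ratio of peak to RMS:
CF = V_peak / V_rms
   = 4.84 / 4.297
   = 1.1264

1.1264


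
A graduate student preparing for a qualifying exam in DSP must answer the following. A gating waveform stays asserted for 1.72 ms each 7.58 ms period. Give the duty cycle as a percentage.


Duty cycle as a percentage:
DC = (t_on / T) * 100
   = (1.72 / 7.58) * 100
   = 0.226913 * 100
   = 22.69 %

22.69 %


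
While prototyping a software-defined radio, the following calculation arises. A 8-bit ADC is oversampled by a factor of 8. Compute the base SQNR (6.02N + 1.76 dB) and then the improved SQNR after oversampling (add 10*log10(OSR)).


Step 1 — baseline SQNR at Nyquist:
SQNR_base = 6.02*N + 1.76
          = 6.02*8 + 1.76
          = 49.92 dB

Step 2 — oversampling processing gain:
G = 10*log10(OSR) = 10*log10(8) = 9.03 dB

Step 3 — total:
SQNR_total = 49.92 + 9.03 = 58.95 dB

Base SQNR = 49.92 dB; oversampled SQNR = 58.95 dB


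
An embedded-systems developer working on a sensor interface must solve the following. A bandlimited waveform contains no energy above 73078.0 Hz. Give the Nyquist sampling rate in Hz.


The Nyquist rate is twice the maximum frequency component.
fs_min = 2 * fmax
      = 2 * 73078.0
      = 146156.0 Hz

146156.0


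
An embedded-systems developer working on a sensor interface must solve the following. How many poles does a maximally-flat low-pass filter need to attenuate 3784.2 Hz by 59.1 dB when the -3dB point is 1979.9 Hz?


Butterworth filter order formula:
n = log10(10^(A/10) - 1) / (2 * log10(f_stop/f_pass))
10^(59.1/10) - 1 = 812829.5162
f_stop/f_pass = 3784.2 / 1979.9 = 1.9113
n = 10.5036 -> ceil = 11

11


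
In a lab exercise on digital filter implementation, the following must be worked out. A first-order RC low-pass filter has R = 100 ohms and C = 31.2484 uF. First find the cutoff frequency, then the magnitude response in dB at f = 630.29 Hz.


Step 1 — cutoff frequency:
fc = 1 / (2*pi*R*C)
C = 31.2484 uF = 3.12484e-05 F
fc = 1 / (2*pi*100*3.12484e-05)
   = 50.9322 Hz

Step 2 — magnitude at f = 630.29 Hz:
|H(f)| = 1 / sqrt(1 + (f/fc)^2)
f/fc = 630.29 / 50.9322 = 12.375079
|H| = 1 / sqrt(1 + 153.14258) = 0.080545
|H|_dB = 20*log10(0.080545) = -21.88 dB

fc = 50.9322 Hz; |H(630.29 Hz)| = -21.88 dB


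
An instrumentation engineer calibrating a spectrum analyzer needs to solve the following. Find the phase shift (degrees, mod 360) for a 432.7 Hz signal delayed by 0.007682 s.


Phase shift from frequency and time delay:
phi = 360 * f * t_delay
    = 360 * 432.7 * 0.007682
    = 1196.64 degrees
    mod 360 = 116.64 degrees

116.64 degrees


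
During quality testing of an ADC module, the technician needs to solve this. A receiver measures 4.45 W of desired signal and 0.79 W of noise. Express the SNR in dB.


SNR in decibels:
SNR = 10 * log10(Ps / Pn)
    = 10 * log10(4.45 / 0.79)
    = 10 * log10(5.6329)
    = 10 * 0.7507
    = 7.51 dB

7.51 dB


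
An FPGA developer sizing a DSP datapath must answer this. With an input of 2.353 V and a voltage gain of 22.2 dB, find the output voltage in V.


Output voltage from dB gain:
V_out = V_in * 10^(gain_dB / 20)
      = 2.353 * 10^(22.2 / 20)
      = 2.353 * 12.882496
      = 30.3125 V

30.3125 V


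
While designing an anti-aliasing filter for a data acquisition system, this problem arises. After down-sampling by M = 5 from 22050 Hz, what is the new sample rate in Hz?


Decimation reduces the sample rate:
fs_out = fs_in / M
       = 22050 / 5
       = 4410.0 Hz

4410.0 Hz


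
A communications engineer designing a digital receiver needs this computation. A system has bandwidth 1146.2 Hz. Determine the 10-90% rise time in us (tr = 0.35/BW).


Rise time from bandwidth relationship:
tr = 0.35 / BW
   = 0.35 / 1146.2
   = 0.0003053568313 s
   = 305.3568 us

305.3568 us


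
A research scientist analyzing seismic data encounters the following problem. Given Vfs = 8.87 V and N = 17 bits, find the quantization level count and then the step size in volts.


Step 1 — number of quantization levels:
L = 2^N = 2^17 = 131072

Step 2 — LSB step size:
delta = Vfs / L
      = 8.87 / 131072
      = 6.767e-05 V

Levels = 131072; step size = 6.767e-05 V


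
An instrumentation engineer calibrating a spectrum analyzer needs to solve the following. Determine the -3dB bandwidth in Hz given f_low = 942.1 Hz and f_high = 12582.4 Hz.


Bandwidth is the difference of -3dB frequencies:
BW = f_high - f_low
   = 12582.4 - 942.1
   = 11640.3 Hz

11640.3 Hz


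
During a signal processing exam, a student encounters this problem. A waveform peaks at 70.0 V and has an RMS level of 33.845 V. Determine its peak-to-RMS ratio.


Crest factor is the ratio of peak to RMS:
CF = V_peak / V_rms
   = 70.0 / 33.845
   = 2.0683

2.0683


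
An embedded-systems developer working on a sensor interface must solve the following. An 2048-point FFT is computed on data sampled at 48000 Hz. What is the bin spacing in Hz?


DFT frequency resolution:
df = fs / N
   = 48000 / 2048
   = 23.4375 Hz

23.4375 Hz


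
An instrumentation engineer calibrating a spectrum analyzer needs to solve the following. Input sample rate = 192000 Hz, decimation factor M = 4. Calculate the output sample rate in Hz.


Decimation reduces the sample rate:
fs_out = fs_in / M
       = 192000 / 4
       = 48000.0 Hz

48000.0 Hz


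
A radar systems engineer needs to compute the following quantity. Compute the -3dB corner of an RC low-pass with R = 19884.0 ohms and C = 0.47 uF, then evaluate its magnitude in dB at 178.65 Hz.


Step 1 — cutoff frequency:
fc = 1 / (2*pi*R*C)
C = 0.47 uF = 4.7e-07 F
fc = 1 / (2*pi*19884.0*4.7e-07)
   = 17.0302 Hz

Step 2 — magnitude at f = 178.65 Hz:
|H(f)| = 1 / sqrt(1 + (f/fc)^2)
f/fc = 178.65 / 17.0302 = 10.490188
|H| = 1 / sqrt(1 + 110.044044) = 0.094897
|H|_dB = 20*log10(0.094897) = -20.45 dB

fc = 17.0302 Hz; |H(178.65 Hz)| = -20.45 dB


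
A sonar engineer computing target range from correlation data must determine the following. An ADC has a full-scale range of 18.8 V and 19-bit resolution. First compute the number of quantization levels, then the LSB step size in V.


Step 1 — number of quantization levels:
L = 2^N = 2^19 = 524288

Step 2 — LSB step size:
delta = Vfs / L
      = 18.8 / 524288
      = 3.586e-05 V

Levels = 524288; step size = 3.586e-05 V


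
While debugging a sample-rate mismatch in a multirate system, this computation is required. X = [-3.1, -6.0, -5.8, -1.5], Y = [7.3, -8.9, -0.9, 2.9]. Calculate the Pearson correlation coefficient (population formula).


Pearson correlation coefficient (population):
r = cov(X,Y) / (std(X) * std(Y))
Mean X = -4.1, Mean Y = 0.1
Cov(X,Y) = 8.32
Std(X) = 1.888121, Std(Y) = 5.95147
r = 0.7404

0.7404


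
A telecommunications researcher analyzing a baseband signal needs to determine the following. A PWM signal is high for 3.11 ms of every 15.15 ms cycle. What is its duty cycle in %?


Duty cycle as a percentage:
DC = (t_on / T) * 100
   = (3.11 / 15.15) * 100
   = 0.205281 * 100
   = 20.53 %

20.53 %


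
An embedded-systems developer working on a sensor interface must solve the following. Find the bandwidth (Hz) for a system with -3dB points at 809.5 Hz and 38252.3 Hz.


Bandwidth is the difference of -3dB frequencies:
BW = f_high - f_low
   = 38252.3 - 809.5
   = 37442.8 Hz

37442.8 Hz


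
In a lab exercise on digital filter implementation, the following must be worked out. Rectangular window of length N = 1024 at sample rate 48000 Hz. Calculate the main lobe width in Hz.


Main lobe width for a rectangular window:
Width = 2 * fs / N
      = 2 * 48000 / 1024
      = 96000 / 1024
      = 93.75 Hz

93.75 Hz


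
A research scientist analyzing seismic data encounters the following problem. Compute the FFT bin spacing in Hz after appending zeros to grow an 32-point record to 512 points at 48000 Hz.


Frequency resolution after zero-padding:
N_padded = 32 * 16 = 512
df = fs / N_padded
   = 48000 / 512
   = 93.75 Hz

93.75 Hz


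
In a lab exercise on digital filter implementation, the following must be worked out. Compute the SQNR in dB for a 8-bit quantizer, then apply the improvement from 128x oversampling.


Step 1 — baseline SQNR at Nyquist:
SQNR_base = 6.02*N + 1.76
          = 6.02*8 + 1.76
          = 49.92 dB

Step 2 — oversampling processing gain:
G = 10*log10(OSR) = 10*log10(128) = 21.07 dB

Step 3 — total:
SQNR_total = 49.92 + 21.07 = 70.99 dB

Base SQNR = 49.92 dB; oversampled SQNR = 70.99 dB


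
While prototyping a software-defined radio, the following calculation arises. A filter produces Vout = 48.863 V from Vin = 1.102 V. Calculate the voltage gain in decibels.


Voltage gain in dB:
G = 20 * log10(Vout / Vin)
  = 20 * log10(48.863 / 1.102)
  = 20 * log10(44.34029)
  = 20 * 1.646799
  = 32.94 dB

32.94 dB


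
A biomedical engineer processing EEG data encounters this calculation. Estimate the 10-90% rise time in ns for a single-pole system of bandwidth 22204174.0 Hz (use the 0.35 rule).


Rise time from bandwidth relationship:
tr = 0.35 / BW
   = 0.35 / 22204174.0
   = 1.576280207e-08 s
   = 15.7628 ns

15.7628 ns


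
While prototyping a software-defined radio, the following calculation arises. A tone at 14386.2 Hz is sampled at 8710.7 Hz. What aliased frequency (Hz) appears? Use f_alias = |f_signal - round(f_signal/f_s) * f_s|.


Compute the nearest integer multiple of fs to the signal:
n = round(14386.2 / 8710.7) = 2
f_alias = |14386.2 - 2 * 8710.7|
        = |14386.2 - 17421.4|
        = 3035.2 Hz

3035.2


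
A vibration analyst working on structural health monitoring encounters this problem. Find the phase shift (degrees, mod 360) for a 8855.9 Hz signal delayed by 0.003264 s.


Phase shift from frequency and time delay:
phi = 360 * f * t_delay
    = 360 * 8855.9 * 0.003264
    = 10406.04 degrees
    mod 360 = 326.04 degrees

326.04 degrees


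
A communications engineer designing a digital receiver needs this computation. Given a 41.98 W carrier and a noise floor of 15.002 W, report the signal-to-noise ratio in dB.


SNR in decibels:
SNR = 10 * log10(Ps / Pn)
    = 10 * log10(41.98 / 15.002)
    = 10 * log10(2.7983)
    = 10 * 0.4469
    = 4.47 dB

4.47 dB


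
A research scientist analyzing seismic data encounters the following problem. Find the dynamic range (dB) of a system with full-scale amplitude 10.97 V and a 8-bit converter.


Dynamic range from full-scale to LSB:
V_min = V_max / 2^bits = 10.97 / 2^8
DR = 20 * log10(V_max / V_min)
   = 20 * log10(2^8)
   = 20 * 8 * log10(2)
   = 48.16 dB

48.16 dB


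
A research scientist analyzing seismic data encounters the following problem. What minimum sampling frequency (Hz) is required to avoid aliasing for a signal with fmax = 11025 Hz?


The Nyquist rate is twice the maximum frequency component.
fs_min = 2 * fmax
      = 2 * 11025
      = 22050 Hz

22050


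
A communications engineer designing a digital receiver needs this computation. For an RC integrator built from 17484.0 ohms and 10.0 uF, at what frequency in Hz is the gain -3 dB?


Cutoff frequency of a first-order RC filter:
fc = 1 / (2 * pi * R * C)
C = 10.0 uF = 1e-05 F
fc = 1 / (2 * pi * 17484.0 * 1e-05)
   = 1 / 1.0985521191073
   = 0.910289 Hz

0.910289 Hz


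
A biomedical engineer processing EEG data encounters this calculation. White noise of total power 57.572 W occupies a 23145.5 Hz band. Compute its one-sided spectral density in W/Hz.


Power spectral density:
PSD = P / BW
    = 57.572 / 23145.5
    = 0.00248739 W/Hz

0.00248739 W/Hz


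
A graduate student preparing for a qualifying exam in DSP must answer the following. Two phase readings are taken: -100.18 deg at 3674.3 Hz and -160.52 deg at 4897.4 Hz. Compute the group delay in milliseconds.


Group delay from phase difference:
tau = -d(phi)/d(omega)
d(phi) = -60.34 deg = -1.053132 rad
d(omega) = 2*pi*(4897.4 - 3674.3) = 7684.9639 rad/s
tau = -(-1.053132) / 7684.9639
    = 0.137 ms

0.137 ms


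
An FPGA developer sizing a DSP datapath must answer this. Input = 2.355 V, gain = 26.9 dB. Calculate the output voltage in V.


Output voltage from dB gain:
V_out = V_in * 10^(gain_dB / 20)
      = 2.355 * 10^(26.9 / 20)
      = 2.355 * 22.130947
      = 52.1184 V

52.1184 V


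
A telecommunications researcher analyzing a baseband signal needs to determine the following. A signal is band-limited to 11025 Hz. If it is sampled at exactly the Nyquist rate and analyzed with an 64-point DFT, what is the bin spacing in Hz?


Step 1 — Nyquist sampling rate:
fs = 2 * fmax = 2 * 11025 = 22050 Hz

Step 2 — DFT bin spacing:
df = fs / N = 22050 / 64 = 344.5312 Hz

344.5312 Hz


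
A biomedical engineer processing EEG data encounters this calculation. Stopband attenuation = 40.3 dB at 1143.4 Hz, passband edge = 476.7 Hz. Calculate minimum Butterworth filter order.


Butterworth filter order formula:
n = log10(10^(A/10) - 1) / (2 * log10(f_stop/f_pass))
10^(40.3/10) - 1 = 10714.1931
f_stop/f_pass = 1143.4 / 476.7 = 2.3986
n = 5.3032 -> ceil = 6

6


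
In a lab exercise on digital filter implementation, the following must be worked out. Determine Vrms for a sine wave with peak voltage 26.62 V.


RMS voltage for a sinusoidal waveform:
V_rms = V_peak / sqrt(2)
      = 26.62 / 1.414214
      = 18.823 V

18.823 V


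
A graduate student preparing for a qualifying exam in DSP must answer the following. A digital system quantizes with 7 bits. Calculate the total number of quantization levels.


Number of quantization levels = 2^N
= 2^7
= 128

128


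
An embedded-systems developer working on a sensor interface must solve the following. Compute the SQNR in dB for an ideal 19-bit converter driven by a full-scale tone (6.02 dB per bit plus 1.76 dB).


Theoretical SNR for a full-scale sinusoid:
SNR = 6.02 * N + 1.76
    = 6.02 * 19 + 1.76
    = 114.38 + 1.76
    = 116.14 dB

116.14 dB


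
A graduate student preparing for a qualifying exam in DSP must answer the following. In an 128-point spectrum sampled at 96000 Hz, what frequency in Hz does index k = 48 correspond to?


Frequency of DFT bin k:
f_k = k * fs / N
    = 48 * 96000 / 128
    = 4608000 / 128
    = 36000.0 Hz

36000.0 Hz


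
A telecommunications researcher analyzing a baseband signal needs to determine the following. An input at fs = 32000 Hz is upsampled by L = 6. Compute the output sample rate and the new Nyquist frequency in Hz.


Step 1 — output sample rate after interpolation by L:
fs_out = L * fs_in = 6 * 32000 = 192000 Hz

Step 2 — Nyquist frequency of the output stream:
f_Nyq = fs_out / 2 = 192000 / 2 = 96000.0 Hz

fs_out = 192000 Hz; f_Nyquist = 96000.0 Hz


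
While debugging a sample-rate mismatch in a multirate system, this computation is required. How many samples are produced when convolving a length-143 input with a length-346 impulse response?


Linear convolution output length:
L = N + M - 1
  = 143 + 346 - 1
  = 488 samples

488


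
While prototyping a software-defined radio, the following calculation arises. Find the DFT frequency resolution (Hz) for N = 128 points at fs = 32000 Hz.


DFT frequency resolution:
df = fs / N
   = 32000 / 128
   = 250.0 Hz

250.0 Hz


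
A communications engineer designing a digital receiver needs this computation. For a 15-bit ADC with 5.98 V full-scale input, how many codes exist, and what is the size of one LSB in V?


Step 1 — number of quantization levels:
L = 2^N = 2^15 = 32768

Step 2 — LSB step size:
delta = Vfs / L
      = 5.98 / 32768
      = 0.0001825 V

Levels = 32768; step size = 0.0001825 V


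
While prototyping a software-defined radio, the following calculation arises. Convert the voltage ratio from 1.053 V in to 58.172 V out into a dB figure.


Voltage gain in dB:
G = 20 * log10(Vout / Vin)
  = 20 * log10(58.172 / 1.053)
  = 20 * log10(55.244065)
  = 20 * 1.742286
  = 34.85 dB

34.85 dB


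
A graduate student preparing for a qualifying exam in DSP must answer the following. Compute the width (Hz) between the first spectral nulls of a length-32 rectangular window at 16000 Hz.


Main lobe width for a rectangular window:
Width = 2 * fs / N
      = 2 * 16000 / 32
      = 32000 / 32
      = 1000.0 Hz

1000.0 Hz


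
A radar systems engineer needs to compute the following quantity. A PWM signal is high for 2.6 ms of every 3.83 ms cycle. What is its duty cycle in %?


Duty cycle as a percentage:
DC = (t_on / T) * 100
   = (2.6 / 3.83) * 100
   = 0.678851 * 100
   = 67.89 %

67.89 %


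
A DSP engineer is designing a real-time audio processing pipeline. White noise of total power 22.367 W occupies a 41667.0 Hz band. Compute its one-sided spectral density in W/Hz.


Power spectral density:
PSD = P / BW
    = 22.367 / 41667.0
    = 0.0005368 W/Hz

0.0005368 W/Hz


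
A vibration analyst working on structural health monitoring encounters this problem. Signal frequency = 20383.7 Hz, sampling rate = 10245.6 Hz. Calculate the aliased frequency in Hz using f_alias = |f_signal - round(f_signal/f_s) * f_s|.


Compute the nearest integer multiple of fs to the signal:
n = round(20383.7 / 10245.6) = 2
f_alias = |20383.7 - 2 * 10245.6|
        = |20383.7 - 20491.2|
        = 107.5 Hz

107.5


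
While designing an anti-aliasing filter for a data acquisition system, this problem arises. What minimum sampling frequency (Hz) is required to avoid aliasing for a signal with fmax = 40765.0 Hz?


The Nyquist rate is twice the maximum frequency component.
fs_min = 2 * fmax
      = 2 * 40765.0
      = 81530.0 Hz

81530.0


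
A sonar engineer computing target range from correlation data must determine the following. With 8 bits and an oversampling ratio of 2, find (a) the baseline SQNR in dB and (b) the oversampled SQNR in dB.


Step 1 — baseline SQNR at Nyquist:
SQNR_base = 6.02*N + 1.76
          = 6.02*8 + 1.76
          = 49.92 dB

Step 2 — oversampling processing gain:
G = 10*log10(OSR) = 10*log10(2) = 3.01 dB

Step 3 — total:
SQNR_total = 49.92 + 3.01 = 52.93 dB

Base SQNR = 49.92 dB; oversampled SQNR = 52.93 dB


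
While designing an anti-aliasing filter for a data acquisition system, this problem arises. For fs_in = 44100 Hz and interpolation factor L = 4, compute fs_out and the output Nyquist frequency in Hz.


Step 1 — output sample rate after interpolation by L:
fs_out = L * fs_in = 4 * 44100 = 176400 Hz

Step 2 — Nyquist frequency of the output stream:
f_Nyq = fs_out / 2 = 176400 / 2 = 88200.0 Hz

fs_out = 176400 Hz; f_Nyquist = 88200.0 Hz


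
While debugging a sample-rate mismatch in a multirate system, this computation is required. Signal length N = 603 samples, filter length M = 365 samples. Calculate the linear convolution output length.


Linear convolution output length:
L = N + M - 1
  = 603 + 365 - 1
  = 967 samples

967


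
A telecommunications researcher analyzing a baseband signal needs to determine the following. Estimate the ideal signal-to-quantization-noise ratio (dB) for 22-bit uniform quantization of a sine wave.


Theoretical SNR for a full-scale sinusoid:
SNR = 6.02 * N + 1.76
    = 6.02 * 22 + 1.76
    = 132.44 + 1.76
    = 134.2 dB

134.2 dB


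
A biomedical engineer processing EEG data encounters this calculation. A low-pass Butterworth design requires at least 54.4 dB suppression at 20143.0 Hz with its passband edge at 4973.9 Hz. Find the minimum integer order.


Butterworth filter order formula:
n = log10(10^(A/10) - 1) / (2 * log10(f_stop/f_pass))
10^(54.4/10) - 1 = 275421.8703
f_stop/f_pass = 20143.0 / 4973.9 = 4.0497
n = 4.4779 -> ceil = 5

5


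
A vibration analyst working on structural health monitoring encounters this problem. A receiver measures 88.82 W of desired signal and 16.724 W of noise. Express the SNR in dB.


SNR in decibels:
SNR = 10 * log10(Ps / Pn)
    = 10 * log10(88.82 / 16.724)
    = 10 * log10(5.3109)
    = 10 * 0.7252
    = 7.25 dB

7.25 dB


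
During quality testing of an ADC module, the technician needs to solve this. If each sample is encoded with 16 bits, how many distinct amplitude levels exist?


Number of quantization levels = 2^N
= 2^16
= 65536

65536


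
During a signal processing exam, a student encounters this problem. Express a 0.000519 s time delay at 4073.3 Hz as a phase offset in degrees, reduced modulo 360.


Phase shift from frequency and time delay:
phi = 360 * f * t_delay
    = 360 * 4073.3 * 0.000519
    = 761.06 degrees
    mod 360 = 41.06 degrees

41.06 degrees


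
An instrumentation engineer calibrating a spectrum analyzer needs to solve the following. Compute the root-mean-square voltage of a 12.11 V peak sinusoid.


RMS voltage for a sinusoidal waveform:
V_rms = V_peak / sqrt(2)
      = 12.11 / 1.414214
      = 8.563 V

8.563 V
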